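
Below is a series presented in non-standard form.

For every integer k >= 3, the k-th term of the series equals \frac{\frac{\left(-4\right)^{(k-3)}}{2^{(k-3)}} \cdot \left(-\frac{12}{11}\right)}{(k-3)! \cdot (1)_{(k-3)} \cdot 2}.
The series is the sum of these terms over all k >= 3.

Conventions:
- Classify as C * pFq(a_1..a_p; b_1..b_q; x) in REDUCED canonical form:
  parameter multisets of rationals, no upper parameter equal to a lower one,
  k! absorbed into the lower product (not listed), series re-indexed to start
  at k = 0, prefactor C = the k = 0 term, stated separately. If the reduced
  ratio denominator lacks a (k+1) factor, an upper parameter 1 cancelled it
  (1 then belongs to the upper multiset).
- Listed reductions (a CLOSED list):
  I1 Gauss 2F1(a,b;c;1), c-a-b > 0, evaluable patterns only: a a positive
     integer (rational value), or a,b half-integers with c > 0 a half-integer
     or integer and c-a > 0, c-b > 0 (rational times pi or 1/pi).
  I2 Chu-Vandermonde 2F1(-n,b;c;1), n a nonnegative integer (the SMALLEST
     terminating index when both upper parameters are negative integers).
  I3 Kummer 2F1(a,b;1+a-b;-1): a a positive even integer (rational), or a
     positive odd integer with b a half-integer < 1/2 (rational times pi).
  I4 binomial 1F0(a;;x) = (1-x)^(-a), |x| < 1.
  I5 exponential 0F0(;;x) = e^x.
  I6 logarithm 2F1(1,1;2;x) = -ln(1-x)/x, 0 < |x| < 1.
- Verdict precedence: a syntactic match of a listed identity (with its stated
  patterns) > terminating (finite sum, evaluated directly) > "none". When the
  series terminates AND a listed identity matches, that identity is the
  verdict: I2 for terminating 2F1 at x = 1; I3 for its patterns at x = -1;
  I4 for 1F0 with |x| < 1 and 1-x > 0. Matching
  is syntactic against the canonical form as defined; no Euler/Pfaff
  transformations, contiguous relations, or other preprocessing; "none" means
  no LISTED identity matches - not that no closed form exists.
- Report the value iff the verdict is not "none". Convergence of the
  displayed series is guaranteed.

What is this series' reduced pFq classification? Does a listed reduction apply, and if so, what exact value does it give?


Canonical form: C = -\frac{6}{11} times 0F1 with upper {-}, lower {1}, x = -2. Verdict: none - at argument -2 the multisets {-} ; {1} match no listed identity.

Key observation: t_0 = -\frac{6}{11} here, and the two k-th powers (C = -6/11, x = -2) combine into one argument.
Adjacent-term ratio: r(k) = -2 * 1 / [(k+1) (k+1)] - poly over poly, x = -2 from leading terms; C = -\frac{6}{11} at k = 0.


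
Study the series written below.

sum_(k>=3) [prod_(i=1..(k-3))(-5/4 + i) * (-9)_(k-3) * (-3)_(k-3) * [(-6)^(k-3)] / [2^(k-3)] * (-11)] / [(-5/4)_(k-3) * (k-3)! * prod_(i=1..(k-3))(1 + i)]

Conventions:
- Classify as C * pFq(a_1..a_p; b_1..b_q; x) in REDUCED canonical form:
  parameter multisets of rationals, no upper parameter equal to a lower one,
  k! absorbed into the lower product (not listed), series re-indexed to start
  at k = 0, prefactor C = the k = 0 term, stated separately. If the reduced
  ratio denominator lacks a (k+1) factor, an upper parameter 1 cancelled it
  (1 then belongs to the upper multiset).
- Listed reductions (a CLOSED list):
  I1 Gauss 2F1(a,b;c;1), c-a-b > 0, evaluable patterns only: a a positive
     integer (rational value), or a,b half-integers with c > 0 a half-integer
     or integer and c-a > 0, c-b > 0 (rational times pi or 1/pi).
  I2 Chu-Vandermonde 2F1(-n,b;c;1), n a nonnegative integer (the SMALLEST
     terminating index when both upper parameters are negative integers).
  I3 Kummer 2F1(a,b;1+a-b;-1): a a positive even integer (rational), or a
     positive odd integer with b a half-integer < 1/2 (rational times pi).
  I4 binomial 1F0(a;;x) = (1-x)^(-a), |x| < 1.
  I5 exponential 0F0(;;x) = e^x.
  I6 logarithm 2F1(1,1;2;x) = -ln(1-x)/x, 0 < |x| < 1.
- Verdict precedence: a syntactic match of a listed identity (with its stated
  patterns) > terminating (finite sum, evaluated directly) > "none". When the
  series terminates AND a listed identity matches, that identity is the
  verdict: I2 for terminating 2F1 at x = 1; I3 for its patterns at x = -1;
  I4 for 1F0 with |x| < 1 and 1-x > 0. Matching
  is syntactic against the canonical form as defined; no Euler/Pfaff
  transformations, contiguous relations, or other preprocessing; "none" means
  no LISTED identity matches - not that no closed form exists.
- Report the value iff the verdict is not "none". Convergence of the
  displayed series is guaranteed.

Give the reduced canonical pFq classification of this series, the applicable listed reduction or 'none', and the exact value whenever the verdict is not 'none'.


x = -3 here; the reduced form reads 3F2, upper {-9, -3, -1/4}, lower {-5/4, 2}, C = -11. Verdict: terminating - the sum ends at index 3 because -3 is a negative integer; exact evaluation follows. Exact value: -65153/10.

Structural cue: x = (-3) and the two k-th powers (prefactor -11) combine into one argument.
Consecutive-term ratio: r(k) = (-3) * (k-9) (k-3) (k-1/4) / [(k-5/4) (k+2) (k+1)] - poly over poly, x = (-3) from leading terms; C = -11 at k = 0.


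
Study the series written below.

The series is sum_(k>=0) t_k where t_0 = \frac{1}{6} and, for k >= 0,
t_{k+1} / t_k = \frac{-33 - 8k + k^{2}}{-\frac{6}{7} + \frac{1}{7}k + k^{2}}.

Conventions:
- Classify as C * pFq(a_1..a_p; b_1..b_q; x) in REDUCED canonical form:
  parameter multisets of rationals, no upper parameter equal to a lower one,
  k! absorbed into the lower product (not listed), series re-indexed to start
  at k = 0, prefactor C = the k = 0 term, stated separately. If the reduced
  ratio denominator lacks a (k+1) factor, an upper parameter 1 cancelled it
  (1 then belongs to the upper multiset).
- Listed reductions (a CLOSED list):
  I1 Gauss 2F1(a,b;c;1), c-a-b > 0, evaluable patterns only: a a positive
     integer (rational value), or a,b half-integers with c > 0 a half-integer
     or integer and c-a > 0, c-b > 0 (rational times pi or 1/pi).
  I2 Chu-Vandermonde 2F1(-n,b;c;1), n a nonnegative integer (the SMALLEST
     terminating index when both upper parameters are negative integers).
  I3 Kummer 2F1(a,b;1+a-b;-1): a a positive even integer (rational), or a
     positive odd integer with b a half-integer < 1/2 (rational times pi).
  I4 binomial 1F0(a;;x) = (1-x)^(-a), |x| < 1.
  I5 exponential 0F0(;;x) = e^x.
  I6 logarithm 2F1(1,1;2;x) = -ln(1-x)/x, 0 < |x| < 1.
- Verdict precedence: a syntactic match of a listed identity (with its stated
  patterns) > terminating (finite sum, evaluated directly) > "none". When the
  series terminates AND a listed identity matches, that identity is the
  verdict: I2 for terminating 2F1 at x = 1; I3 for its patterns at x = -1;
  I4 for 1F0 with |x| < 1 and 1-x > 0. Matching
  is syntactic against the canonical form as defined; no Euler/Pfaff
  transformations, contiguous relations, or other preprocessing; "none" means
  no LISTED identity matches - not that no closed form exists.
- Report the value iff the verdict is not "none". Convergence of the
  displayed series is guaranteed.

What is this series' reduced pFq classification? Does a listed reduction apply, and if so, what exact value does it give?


The series (x = 1) is 2F1: upper {-11, 3}, lower {-\frac{6}{7}}, prefactor \frac{1}{6}. Verdict: the Chu-Vandermonde identity I2 matches (terminating 2F1 at x = 1 with n = 11, b = 3, c = -\frac{6}{7}). Sum: -\frac{39}{6080}.

First insight: t_0 = \frac{1}{6} here, and factor the ratio over Q (prefactor 1/6): negated roots = parameters.
Step ratio: r(k) = 1 * (k-11) (k+3) / [(k-\frac{6}{7}) (k+1)] - rational; roots negated = parameters, x = 1, C = \frac{1}{6}.


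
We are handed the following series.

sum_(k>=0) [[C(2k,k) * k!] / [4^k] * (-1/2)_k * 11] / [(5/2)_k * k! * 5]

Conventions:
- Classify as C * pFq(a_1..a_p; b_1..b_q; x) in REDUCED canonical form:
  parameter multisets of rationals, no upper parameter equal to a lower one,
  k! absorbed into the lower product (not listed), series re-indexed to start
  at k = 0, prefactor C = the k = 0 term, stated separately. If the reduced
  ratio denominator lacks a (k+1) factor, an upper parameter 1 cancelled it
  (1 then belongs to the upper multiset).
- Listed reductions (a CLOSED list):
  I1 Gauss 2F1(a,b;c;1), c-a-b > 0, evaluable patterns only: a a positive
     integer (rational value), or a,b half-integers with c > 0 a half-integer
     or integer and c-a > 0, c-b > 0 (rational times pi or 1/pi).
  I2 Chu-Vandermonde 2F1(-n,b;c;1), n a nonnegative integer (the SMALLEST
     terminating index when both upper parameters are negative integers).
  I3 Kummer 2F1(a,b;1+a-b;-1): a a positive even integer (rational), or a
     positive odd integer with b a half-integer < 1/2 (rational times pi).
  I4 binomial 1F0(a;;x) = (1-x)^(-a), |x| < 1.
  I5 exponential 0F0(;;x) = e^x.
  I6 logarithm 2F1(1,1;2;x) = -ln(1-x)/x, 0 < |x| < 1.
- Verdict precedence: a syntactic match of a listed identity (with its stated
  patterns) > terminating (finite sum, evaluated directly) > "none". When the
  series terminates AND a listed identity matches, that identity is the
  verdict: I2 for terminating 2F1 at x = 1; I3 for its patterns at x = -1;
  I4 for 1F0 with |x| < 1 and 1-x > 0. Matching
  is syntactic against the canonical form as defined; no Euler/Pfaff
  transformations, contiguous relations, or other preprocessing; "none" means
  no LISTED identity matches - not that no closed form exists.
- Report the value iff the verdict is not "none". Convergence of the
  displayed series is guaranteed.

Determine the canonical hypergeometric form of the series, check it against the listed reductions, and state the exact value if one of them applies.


The series (x = 1) is 2F1: upper {-1/2, 1/2}, lower {5/2}, prefactor 11/5. Verdict: this is Gauss (I1, half-integer pattern) (x = 1; upper {-1/2, 1/2} half-integers, c = 5/2 in the evaluable pattern). Its exact value is (99/160) * pi.

Structural cue: t_0 = 11/5 here, and the constant factors (C = 11/5, x = 1) combine into one prefactor.
Ratio: r(k) = 1 * (k-1/2) (k+1/2) / [(k+5/2) (k+1)] - poly over poly, x = 1 from leading terms; C = 11/5 at k = 0.


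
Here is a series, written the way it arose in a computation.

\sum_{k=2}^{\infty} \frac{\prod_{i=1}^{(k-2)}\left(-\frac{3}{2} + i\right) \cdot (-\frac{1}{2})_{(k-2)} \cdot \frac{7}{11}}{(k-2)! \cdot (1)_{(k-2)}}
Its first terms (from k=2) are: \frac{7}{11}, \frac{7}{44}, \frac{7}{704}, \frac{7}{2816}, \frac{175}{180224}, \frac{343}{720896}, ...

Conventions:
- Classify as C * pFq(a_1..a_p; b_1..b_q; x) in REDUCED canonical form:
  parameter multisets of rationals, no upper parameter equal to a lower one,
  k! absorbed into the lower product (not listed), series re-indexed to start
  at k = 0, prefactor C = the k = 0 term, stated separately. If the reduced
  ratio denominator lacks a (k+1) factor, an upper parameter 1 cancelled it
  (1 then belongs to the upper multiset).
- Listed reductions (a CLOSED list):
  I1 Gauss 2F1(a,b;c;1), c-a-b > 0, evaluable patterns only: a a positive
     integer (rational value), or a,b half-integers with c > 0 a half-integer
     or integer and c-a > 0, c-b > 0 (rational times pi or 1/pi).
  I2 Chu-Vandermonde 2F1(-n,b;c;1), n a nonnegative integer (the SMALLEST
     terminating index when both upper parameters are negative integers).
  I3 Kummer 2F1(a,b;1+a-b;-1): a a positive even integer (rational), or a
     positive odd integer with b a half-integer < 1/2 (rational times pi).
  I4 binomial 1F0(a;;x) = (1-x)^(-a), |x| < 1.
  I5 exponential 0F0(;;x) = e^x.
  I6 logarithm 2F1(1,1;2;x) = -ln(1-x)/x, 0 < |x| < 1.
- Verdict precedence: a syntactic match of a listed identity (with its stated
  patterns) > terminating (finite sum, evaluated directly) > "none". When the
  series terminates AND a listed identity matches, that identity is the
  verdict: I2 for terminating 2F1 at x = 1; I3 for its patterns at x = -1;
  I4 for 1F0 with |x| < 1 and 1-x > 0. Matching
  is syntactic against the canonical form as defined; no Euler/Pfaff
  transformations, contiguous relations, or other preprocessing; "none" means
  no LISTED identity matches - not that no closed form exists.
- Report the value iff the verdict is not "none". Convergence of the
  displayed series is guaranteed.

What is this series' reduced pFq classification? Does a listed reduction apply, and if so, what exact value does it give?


With C = \frac{7}{11}: the canonical form is 2F1(-\frac{1}{2}, -\frac{1}{2}; 1; 1). Verdict: this is Gauss (I1, half-integer pattern) (x = 1; upper {-\frac{1}{2}, -\frac{1}{2}} half-integers, c = 1 in the evaluable pattern). Exact value: \frac{28}{11} / \pi.

First insight: x = 1 and the running product (prefactor 7/11) telescopes to a rising factorial.
Term ratio: r(k) = 1 * (k-\frac{1}{2}) (k-\frac{1}{2}) / [(k+1) (k+1)] ; factor over Q: parameters, x = 1, and C = \frac{7}{11}.


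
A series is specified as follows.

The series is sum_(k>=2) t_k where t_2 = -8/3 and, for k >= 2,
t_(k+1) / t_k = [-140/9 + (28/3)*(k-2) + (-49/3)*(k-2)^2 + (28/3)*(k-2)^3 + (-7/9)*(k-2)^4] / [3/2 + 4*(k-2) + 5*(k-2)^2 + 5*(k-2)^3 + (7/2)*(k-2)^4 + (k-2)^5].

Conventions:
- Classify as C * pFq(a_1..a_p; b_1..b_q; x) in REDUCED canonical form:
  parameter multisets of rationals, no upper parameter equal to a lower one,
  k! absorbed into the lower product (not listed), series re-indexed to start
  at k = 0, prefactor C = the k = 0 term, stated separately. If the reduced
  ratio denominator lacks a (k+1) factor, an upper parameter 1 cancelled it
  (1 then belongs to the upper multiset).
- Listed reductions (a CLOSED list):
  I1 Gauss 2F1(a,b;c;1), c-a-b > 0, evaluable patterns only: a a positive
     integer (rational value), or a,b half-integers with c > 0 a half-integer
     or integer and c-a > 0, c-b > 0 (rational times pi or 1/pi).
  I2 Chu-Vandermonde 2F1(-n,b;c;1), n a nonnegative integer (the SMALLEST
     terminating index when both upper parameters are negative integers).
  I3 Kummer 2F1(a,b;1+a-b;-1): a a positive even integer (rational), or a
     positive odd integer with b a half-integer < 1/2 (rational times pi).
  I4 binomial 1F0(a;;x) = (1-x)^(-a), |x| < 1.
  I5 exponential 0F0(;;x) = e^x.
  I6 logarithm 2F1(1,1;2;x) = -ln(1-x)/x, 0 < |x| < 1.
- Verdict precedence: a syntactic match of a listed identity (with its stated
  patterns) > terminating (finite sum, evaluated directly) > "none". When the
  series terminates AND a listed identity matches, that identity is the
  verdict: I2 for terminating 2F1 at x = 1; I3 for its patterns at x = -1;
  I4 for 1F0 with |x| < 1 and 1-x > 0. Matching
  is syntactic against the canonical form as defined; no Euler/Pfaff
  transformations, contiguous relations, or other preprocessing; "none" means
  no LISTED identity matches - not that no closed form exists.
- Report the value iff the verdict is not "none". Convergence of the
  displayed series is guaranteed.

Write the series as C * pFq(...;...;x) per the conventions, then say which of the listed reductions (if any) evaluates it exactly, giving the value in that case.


Canonical form: C = -8/3 times 2F2 with upper {-10, -2}, lower {1, 3/2}, x = -7/9. Verdict: terminating - no listed pattern fits, but -2 in the upper list cuts the series at k = 2; direct evaluation. Hence: 152/27.

Structural cue: from the first term -8/3: roots of the ratio polynomials (prefactor -8/3) are the negated parameters.
Consecutive-term ratio: r(k) = (-7/9) * (k-10) (k-2) / [(k+1) (k+3/2) (k+1)] - poly over poly, x = (-7/9) from leading terms; C = -8/3 at k = 0.


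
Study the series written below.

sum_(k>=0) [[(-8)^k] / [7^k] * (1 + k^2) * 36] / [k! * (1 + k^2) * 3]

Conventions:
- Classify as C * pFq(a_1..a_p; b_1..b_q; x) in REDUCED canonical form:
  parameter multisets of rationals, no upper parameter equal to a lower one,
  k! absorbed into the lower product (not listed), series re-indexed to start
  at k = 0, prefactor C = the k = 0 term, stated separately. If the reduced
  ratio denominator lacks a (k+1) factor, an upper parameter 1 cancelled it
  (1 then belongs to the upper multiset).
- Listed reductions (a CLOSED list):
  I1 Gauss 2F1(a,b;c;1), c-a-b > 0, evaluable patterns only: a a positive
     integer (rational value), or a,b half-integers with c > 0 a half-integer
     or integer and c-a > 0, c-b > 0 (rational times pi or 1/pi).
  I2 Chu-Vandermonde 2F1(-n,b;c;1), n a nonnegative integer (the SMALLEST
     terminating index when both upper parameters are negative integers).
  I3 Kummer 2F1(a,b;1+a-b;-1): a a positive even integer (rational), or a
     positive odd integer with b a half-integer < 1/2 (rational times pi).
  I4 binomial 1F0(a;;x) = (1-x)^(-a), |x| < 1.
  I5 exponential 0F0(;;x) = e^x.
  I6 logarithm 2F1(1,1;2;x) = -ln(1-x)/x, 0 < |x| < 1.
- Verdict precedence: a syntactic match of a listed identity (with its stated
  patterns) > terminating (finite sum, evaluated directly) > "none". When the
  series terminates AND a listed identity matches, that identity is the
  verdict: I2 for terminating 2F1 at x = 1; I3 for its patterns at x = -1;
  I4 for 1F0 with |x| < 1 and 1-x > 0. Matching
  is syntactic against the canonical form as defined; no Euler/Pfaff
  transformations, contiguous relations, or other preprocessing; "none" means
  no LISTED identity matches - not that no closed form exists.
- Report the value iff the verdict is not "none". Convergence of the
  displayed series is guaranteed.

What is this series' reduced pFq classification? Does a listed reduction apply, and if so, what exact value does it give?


The series (x = -8/7) is 0F0: upper {-}, lower {-}, prefactor 12. Verdict (x = -8/7): exponential (I5) applies (the 0F0 exponential series at x = -8/7). Exact value: 12 * e^(-8/7).

Key observation: t_0 being 12, the two geometric factors (C = 12, x = -8/7) combine into one argument.
Term ratio: r(k) = (-8/7) * 1 / [(k+1)] - poly over poly, x = (-8/7) from leading terms; C = 12 at k = 0.


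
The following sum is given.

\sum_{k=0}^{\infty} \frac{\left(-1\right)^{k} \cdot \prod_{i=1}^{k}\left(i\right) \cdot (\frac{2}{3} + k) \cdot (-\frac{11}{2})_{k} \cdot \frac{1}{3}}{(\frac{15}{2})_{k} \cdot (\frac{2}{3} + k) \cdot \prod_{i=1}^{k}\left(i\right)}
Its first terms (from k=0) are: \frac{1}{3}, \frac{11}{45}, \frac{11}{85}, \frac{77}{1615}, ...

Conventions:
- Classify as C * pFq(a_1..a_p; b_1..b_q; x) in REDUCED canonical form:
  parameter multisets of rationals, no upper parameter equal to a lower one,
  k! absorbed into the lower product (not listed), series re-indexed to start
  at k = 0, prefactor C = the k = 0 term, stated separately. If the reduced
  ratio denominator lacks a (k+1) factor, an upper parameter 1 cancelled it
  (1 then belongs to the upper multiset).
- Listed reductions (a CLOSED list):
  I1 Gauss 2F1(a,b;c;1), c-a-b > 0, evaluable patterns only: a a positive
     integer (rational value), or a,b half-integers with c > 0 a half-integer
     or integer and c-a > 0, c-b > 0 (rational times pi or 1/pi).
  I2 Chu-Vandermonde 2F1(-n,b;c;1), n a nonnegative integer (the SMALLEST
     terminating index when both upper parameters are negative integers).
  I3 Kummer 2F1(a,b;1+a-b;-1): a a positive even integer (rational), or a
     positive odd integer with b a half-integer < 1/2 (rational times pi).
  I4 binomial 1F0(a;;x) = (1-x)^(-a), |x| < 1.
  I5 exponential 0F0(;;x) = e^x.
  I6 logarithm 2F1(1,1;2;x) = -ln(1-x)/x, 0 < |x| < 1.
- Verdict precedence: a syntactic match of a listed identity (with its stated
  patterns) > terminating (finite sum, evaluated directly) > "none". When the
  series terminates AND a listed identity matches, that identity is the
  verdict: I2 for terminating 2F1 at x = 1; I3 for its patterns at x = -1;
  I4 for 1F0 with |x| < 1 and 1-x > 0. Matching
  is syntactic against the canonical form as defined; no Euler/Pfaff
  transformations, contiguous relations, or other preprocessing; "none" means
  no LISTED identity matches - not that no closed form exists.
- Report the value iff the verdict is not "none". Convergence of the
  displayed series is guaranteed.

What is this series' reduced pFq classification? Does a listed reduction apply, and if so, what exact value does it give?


At argument -1: a 2F1 with upper {-\frac{11}{2}, 1}, lower {\frac{15}{2}}, scaled by C = \frac{1}{3}. Verdict: Kummer's theorem (I3) applies (x = -1; c = \frac{15}{2} equals 1+a-b for upper {-\frac{11}{2}, 1}: listed pattern). Value: \frac{1001}{4096} \cdot \pi.

Structural cue: t_0 being \frac{1}{3}, the running product (C = 1/3, x = -1) telescopes to a rising factorial.
Adjacent-term ratio: r(k) = -1 * (k-\frac{11}{2}) (k+1) / [(k+\frac{15}{2}) (k+1)] ; factor over Q: parameters, x = -1, and C = \frac{1}{3}.


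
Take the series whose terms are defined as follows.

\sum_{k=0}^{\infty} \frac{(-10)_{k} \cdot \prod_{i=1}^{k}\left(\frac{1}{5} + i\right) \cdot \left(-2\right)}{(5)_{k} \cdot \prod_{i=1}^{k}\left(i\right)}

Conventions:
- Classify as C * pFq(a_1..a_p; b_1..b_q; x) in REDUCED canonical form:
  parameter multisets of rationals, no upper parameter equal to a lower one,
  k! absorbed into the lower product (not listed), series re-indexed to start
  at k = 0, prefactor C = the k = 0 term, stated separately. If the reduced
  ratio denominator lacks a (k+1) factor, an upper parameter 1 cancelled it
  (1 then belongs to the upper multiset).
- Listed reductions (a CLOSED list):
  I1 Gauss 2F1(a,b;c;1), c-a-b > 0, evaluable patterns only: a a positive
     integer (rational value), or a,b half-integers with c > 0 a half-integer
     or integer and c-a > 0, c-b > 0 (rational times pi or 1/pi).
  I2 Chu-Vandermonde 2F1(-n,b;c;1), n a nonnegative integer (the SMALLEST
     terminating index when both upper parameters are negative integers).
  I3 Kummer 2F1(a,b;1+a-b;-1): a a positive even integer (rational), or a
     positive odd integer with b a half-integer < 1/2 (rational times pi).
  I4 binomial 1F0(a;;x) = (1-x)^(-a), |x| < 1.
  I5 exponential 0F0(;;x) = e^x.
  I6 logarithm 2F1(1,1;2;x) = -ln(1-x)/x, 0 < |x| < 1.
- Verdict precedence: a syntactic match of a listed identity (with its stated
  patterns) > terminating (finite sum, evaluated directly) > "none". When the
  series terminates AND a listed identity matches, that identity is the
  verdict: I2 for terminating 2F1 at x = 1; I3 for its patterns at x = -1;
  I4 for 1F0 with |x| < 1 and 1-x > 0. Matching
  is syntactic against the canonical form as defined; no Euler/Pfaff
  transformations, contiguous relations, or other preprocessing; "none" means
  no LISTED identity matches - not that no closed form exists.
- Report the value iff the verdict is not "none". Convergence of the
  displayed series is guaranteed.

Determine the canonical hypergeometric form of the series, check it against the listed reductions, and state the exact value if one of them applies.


Reduced: x = 1, 2F1, upper = {-10, \frac{6}{5}}, lower = {5}, C = -2. Verdict at x = 1: Vandermonde's identity (I2) matches (terminating 2F1 at x = 1 with n = 10, b = 6/5, c = 5). Exact value: -\frac{106109376}{244140625}.

First insight: with t_0 = -2, the running product (C = -2, x = 1) telescopes to a rising factorial.
Consecutive-term ratio: r(k) = 1 * (k-10) (k+\frac{6}{5}) / [(k+5) (k+1)] - rational; roots negated = parameters, x = 1, C = -2.


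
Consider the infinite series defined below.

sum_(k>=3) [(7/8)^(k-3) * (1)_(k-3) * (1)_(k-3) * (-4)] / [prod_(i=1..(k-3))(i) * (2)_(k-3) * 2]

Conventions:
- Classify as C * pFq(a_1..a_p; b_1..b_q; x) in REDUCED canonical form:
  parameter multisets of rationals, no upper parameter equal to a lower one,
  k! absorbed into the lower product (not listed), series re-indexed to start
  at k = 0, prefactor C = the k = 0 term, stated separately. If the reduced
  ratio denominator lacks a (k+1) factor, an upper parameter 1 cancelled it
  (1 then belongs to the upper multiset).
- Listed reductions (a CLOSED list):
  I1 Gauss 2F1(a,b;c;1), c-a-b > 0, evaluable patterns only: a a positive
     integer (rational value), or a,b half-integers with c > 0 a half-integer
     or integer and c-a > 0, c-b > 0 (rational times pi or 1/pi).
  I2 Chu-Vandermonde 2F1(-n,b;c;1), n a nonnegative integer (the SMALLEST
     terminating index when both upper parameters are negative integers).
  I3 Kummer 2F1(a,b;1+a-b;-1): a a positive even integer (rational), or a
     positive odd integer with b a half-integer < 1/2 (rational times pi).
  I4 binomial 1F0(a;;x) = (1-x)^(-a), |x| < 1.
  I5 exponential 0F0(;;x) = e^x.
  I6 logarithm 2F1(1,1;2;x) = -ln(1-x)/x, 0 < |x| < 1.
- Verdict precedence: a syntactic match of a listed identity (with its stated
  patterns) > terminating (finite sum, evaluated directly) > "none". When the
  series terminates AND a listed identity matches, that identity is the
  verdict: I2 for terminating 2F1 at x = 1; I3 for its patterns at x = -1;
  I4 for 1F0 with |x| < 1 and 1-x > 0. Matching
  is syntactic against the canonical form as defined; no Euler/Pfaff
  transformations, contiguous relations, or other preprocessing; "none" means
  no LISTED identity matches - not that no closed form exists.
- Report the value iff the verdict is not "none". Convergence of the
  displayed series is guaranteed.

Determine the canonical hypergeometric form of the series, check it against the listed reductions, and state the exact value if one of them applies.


This is -2 * 2F1(1, 1; 2; 7/8) in reduced canonical form. Verdict: the logarithmic series (I6) applies (the logarithm: parameters (1,1;2), x = 7/8). Value: (16/7) * ln(1/8).

Key step: t_0 being -2, the constant factors (C = -2) combine into one prefactor.
Step ratio: r(k) = (7/8) * (k+1) (k+1) / [(k+2) (k+1)] - rational in k. x = (7/8); t_0 = -2; negate the roots.


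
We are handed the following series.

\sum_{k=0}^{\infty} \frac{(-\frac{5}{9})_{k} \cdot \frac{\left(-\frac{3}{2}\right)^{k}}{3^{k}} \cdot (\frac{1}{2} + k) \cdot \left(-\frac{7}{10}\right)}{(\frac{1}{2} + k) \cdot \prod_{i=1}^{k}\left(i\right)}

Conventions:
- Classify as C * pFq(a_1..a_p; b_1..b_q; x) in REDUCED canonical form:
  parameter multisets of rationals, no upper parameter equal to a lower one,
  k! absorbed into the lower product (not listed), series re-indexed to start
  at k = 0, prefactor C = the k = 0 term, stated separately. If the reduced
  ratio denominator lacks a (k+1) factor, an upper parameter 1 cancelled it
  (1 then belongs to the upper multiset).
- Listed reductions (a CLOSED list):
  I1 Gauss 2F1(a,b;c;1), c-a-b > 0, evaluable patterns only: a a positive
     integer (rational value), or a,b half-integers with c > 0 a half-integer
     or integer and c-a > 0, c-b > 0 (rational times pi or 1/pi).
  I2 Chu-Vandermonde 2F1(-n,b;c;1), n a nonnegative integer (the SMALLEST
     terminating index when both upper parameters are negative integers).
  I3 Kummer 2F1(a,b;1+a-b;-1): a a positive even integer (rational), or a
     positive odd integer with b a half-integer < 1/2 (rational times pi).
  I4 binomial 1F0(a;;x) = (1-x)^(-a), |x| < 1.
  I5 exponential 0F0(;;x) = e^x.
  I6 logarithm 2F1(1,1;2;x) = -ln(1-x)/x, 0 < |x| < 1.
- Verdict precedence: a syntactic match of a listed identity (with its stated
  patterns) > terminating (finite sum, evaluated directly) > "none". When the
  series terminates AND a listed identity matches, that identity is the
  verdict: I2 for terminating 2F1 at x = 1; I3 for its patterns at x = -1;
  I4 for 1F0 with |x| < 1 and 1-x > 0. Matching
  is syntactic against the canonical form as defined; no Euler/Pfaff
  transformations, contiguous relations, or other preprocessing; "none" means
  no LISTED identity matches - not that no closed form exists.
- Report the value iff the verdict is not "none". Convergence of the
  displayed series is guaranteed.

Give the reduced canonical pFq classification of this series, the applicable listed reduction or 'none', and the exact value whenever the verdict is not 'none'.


x = -\frac{1}{2} here; the reduced form reads 1F0, upper {-\frac{5}{9}}, lower {-}, C = -\frac{7}{10}. Verdict: the I4 binomial reduction fires (the 1F0 binomial series: exponent 5/9, x = -\frac{1}{2}). Sum: \left(-\frac{7}{10}\right) \cdot \left(\frac{3}{2}\right)^{\frac{5}{9}}.

Key step: from the first term -\frac{7}{10}: k + 1/2 divides numerator and denominator alike; prefactor -7/10 after cancelling.
Consecutive-term ratio: r(k) = -\frac{1}{2} * (k-\frac{5}{9}) / [(k+1)] - rational in k, leading ratio -\frac{1}{2}; with t_0 = -\frac{7}{10}, classification follows.


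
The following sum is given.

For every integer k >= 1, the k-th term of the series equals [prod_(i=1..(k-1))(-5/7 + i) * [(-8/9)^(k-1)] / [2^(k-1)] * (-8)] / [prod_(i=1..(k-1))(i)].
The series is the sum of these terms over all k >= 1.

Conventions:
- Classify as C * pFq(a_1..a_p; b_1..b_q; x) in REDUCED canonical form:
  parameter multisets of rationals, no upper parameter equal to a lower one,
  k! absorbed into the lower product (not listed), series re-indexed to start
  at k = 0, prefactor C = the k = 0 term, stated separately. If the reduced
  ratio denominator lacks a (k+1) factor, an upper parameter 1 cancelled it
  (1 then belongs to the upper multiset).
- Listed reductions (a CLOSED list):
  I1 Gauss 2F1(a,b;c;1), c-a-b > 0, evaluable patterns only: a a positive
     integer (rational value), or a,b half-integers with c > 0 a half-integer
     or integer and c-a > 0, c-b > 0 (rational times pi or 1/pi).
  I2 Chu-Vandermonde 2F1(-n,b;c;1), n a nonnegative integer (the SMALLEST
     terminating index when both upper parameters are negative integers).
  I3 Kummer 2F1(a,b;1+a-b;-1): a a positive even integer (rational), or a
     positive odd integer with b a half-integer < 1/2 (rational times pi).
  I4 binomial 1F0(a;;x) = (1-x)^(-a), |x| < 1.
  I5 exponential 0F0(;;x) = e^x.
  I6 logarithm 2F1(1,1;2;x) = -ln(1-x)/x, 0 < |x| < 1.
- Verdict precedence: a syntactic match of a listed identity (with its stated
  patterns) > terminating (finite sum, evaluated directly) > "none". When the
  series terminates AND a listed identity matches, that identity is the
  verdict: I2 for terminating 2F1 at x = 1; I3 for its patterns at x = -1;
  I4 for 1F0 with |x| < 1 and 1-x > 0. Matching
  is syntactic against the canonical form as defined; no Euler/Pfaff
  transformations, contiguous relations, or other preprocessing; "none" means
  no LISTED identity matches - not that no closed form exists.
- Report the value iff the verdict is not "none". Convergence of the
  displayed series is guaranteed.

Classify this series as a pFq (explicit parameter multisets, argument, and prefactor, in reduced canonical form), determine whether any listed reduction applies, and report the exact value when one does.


This is -8 * 1F0(2/7; -; -4/9) in reduced canonical form. Verdict: the binomial series (I4) fires (the 1F0 binomial series: exponent -2/7, x = -4/9). Sum: (-8) * (13/9)^(-2/7).

Key step: with t_0 = -8, the running product (prefactor -8) telescopes to a rising factorial.
Term ratio: r(k) = (-4/9) * (k+2/7) / [(k+1)] - rational in k, leading ratio (-4/9); with t_0 = -8, classification follows.


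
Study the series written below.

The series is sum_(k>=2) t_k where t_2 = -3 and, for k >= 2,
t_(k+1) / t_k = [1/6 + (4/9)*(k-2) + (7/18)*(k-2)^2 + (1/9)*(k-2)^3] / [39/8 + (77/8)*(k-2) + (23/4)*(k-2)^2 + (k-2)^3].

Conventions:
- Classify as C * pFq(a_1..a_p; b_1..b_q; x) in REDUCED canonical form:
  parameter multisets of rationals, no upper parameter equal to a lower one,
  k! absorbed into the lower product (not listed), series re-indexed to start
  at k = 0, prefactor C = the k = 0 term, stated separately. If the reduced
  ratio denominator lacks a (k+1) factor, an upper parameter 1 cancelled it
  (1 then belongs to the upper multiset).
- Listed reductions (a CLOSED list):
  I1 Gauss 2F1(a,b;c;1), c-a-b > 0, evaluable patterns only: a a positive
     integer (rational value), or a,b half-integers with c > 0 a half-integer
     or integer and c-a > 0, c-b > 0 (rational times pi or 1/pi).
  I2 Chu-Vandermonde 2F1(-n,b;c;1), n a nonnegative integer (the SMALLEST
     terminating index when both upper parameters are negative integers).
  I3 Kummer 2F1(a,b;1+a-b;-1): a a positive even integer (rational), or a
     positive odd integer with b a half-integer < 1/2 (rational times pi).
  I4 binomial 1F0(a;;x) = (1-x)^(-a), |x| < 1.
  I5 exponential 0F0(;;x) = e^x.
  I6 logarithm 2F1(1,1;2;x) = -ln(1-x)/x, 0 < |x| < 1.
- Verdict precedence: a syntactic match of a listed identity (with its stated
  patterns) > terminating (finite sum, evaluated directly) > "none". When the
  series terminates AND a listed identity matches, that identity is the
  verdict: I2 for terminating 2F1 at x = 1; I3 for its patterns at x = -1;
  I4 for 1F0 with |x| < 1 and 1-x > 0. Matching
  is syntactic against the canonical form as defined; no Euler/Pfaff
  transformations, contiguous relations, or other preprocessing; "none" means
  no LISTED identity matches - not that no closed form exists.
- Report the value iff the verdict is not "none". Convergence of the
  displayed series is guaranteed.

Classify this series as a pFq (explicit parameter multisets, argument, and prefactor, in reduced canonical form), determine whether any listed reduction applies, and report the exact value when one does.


The series (x = 1/9) is 2F1: upper {1, 1}, lower {13/4}, prefactor -3. Verdict: none. No listed pattern accepts 2F1(1, 1; 13/4; 1/9).

Structural cue: from the first term -3: the ratio is unreduced: k + 3/2 divides both sides (C = -3).
Adjacent-term ratio: r(k) = (1/9) * (k+1) (k+1) / [(k+13/4) (k+1)] - rational; roots negated = parameters, x = (1/9), C = -3.


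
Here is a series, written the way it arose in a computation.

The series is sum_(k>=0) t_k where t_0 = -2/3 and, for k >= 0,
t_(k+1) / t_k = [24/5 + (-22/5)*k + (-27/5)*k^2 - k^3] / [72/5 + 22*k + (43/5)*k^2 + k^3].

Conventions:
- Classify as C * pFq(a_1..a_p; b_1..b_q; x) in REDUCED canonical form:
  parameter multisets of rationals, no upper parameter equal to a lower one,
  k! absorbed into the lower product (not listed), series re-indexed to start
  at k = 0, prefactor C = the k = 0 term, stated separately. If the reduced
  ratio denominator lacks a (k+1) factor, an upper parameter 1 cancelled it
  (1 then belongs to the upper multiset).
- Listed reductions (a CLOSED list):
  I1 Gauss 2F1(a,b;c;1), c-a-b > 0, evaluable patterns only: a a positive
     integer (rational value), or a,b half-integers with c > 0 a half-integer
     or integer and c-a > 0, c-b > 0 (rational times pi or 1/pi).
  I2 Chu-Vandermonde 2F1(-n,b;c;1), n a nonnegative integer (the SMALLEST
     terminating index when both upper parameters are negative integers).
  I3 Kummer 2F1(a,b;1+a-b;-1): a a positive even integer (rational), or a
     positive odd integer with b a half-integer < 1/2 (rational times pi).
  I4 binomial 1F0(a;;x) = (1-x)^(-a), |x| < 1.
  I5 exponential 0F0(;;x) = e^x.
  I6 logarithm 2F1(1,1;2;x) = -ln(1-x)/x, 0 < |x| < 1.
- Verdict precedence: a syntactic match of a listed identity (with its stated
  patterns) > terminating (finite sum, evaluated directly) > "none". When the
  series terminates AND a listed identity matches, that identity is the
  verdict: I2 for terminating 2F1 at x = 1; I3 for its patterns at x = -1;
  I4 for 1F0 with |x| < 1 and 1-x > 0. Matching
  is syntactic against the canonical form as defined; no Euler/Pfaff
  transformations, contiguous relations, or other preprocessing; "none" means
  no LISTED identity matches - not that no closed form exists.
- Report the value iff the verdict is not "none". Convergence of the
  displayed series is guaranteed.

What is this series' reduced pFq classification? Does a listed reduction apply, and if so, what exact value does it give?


Key step: t_0 = -2/3 here, and the expanded ratio factors over Q; C = -2/3, x = -1, roots give parameters.
Term ratio: r(k) = (-1) * (k-3/5) (k+2) / [(k+18/5) (k+1)] - poly over poly, x = (-1) from leading terms; C = -2/3 at k = 0.

At argument -1: a 2F1 with upper {-3/5, 2}, lower {18/5}, scaled by C = -2/3. Verdict: Kummer's theorem (I3) applies (x = -1; c = 18/5 equals 1+a-b for upper {-3/5, 2}: listed pattern). Hence: -13/15.


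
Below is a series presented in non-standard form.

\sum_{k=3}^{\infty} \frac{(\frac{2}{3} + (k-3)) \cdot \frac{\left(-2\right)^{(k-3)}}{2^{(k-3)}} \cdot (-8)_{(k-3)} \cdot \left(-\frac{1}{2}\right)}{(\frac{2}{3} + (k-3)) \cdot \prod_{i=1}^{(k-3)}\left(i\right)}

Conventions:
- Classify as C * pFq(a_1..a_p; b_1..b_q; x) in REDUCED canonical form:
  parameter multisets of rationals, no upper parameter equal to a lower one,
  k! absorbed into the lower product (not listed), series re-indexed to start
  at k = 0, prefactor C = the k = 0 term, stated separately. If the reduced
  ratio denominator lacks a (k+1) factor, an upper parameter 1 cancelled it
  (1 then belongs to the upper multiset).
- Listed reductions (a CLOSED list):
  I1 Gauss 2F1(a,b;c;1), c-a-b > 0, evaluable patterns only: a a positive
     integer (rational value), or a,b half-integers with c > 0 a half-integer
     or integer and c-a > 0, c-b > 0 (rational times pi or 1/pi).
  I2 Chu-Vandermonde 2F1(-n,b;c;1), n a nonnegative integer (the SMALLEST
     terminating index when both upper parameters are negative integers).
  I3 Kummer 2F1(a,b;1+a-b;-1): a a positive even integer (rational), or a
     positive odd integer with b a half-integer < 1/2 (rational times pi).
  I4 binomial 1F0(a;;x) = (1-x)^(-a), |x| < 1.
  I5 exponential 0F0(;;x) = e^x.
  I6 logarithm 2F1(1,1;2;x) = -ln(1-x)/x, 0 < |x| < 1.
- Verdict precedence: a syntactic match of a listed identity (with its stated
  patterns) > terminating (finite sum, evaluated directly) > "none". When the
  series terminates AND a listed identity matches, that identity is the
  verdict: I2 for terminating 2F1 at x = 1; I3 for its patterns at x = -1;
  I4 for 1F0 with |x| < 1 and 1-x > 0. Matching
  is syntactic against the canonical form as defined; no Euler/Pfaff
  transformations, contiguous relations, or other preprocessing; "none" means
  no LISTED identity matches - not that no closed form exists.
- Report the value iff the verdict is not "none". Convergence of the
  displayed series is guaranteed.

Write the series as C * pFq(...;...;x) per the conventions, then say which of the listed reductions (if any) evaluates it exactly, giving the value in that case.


The series (x = -1) is 1F0: upper {-8}, lower {-}, prefactor -\frac{1}{2}. Verdict: terminating - the sum ends at index 8 because -8 is a negative integer; exact evaluation follows. Value: -128.

Key step: t_0 being -\frac{1}{2}, striking the common factor k + 2/3 reduces the term (C = -1/2, x = -1).
Adjacent-term ratio: r(k) = -1 * (k-8) / [(k+1)] - rational in k. x = -1; t_0 = -\frac{1}{2}; negate the roots.


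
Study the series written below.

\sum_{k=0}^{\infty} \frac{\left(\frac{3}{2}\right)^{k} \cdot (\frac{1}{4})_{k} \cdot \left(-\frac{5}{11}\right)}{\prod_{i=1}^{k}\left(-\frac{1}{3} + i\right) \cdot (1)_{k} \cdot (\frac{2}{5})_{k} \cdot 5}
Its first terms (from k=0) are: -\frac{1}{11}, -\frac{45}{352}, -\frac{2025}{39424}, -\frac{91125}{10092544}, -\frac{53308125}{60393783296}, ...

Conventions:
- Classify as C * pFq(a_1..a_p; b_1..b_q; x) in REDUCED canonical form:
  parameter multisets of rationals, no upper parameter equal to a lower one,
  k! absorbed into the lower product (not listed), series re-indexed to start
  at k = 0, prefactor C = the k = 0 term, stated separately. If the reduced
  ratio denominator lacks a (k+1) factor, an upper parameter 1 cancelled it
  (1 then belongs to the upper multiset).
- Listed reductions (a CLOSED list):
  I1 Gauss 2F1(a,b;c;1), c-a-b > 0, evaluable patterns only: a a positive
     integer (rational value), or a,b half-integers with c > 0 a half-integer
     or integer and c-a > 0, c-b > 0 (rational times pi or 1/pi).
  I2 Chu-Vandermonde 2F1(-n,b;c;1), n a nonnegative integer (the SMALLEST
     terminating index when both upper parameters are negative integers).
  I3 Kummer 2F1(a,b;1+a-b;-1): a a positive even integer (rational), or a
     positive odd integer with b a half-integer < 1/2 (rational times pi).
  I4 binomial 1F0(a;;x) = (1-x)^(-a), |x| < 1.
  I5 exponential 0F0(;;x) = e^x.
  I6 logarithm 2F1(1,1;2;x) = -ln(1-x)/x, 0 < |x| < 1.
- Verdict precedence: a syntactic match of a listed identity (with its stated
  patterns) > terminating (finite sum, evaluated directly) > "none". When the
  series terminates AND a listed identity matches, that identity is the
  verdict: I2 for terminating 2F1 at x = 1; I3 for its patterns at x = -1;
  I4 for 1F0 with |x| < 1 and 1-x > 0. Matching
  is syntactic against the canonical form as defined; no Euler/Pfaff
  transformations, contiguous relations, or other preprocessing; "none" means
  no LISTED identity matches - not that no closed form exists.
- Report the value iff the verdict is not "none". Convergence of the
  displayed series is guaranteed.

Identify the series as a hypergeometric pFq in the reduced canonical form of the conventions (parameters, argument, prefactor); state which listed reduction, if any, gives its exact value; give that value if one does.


Reduced: x = \frac{3}{2}, 1F2, upper = {\frac{1}{4}}, lower = {\frac{2}{5}, \frac{2}{3}}, C = -\frac{1}{11}. Verdict: none - at argument \frac{3}{2} the multisets {\frac{1}{4}} ; {\frac{2}{5}, \frac{2}{3}} match no listed identity.

First insight: with t_0 = -\frac{1}{11}, the constant factors (prefactor -1/11) combine into one prefactor.
Term ratio: r(k) = \frac{3}{2} * (k+\frac{1}{4}) / [(k+\frac{2}{5}) (k+\frac{2}{3}) (k+1)] - rational; roots negated = parameters, x = \frac{3}{2}, C = -\frac{1}{11}.
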